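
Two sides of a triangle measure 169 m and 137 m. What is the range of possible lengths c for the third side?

32 < c < 306

By the triangle inequality, c must be less than 169 + 137 = 306 and greater than |169 − 137| = 32.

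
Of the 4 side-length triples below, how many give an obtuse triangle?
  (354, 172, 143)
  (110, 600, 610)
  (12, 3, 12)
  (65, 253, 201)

1

(354,172,143): 143+172 ≤ 354, not a triangle
(110,600,610): 110²+600² = 372100 = 610² → right
(12,3,12): 3²+12² = 153 > 144 = 12² → acute
(65,253,201): 65²+201² = 44626 < 64009 = 253² → obtuse
1 of the 4 is obtuse.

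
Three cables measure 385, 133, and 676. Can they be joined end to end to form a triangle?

No

The longest side is 676, but the other two sum to only 518.
518 < 676, so the triangle inequality fails.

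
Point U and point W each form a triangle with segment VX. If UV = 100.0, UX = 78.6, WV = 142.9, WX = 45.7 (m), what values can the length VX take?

From triangle UVX: |100.0 − 78.6| < VX < 100.0 + 78.6, i.e. 21.4 < VX < 178.6.
From triangle WVX: 97.2 < VX < 188.6.
Both must hold, so VX lies in the intersection.

97.2 < VX < 178.6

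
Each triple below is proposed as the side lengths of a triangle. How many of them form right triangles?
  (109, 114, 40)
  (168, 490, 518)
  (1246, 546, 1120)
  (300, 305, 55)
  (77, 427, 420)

(109,114,40): 40²+109² = 13481 > 12996 = 114² → acute
(168,490,518): 168²+490² = 268324 = 518² → right
(1246,546,1120): 546²+1120² = 1552516 = 1246² → right
(300,305,55): 55²+300² = 93025 = 305² → right
(77,427,420): 77²+420² = 182329 = 427² → right
4 of the 5 are right.

4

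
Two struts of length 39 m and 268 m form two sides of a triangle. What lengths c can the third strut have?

229 < c < 307

By the triangle inequality, c must be less than 39 + 268 = 307 and greater than |39 − 268| = 229.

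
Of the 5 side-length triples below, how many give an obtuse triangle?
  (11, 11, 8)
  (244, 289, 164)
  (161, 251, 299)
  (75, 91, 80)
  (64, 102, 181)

(11,11,8): 8²+11² = 185 > 121 = 11² → acute
(244,289,164): 164²+244² = 86432 > 83521 = 289² → acute
(161,251,299): 161²+251² = 88922 < 89401 = 299² → obtuse
(75,91,80): 75²+80² = 12025 > 8281 = 91² → acute
(64,102,181): 64+102 ≤ 181, not a triangle
1 of the 5 is obtuse.

1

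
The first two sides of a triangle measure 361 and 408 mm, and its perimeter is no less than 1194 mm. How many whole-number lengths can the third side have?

344

Triangle inequality: 47 < x < 769. Perimeter ≥ 1194 gives x ≥ 1194 − 361 − 408 = 425.
So 425 ≤ x < 769; integers 425 through 768: 344 values.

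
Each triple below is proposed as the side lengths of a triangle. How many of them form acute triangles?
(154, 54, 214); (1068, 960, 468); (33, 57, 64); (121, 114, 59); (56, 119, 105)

2

(154,54,214): 54+154 ≤ 214, not a triangle
(1068,960,468): 468²+960² = 1140624 = 1068² → right
(33,57,64): 33²+57² = 4338 > 4096 = 64² → acute
(121,114,59): 59²+114² = 16477 > 14641 = 121² → acute
(56,119,105): 56²+105² = 14161 = 119² → right
2 of the 5 are acute.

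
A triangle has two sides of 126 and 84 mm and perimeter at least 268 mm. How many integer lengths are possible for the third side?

Triangle inequality: 42 < x < 210. Perimeter ≥ 268 gives x ≥ 268 − 126 − 84 = 58.
So 58 ≤ x < 210; integers 58 through 209: 152 values.

152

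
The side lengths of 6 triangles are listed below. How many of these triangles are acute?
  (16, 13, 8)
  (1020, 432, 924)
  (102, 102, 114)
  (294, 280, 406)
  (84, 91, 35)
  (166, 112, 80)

(16,13,8): 8²+13² = 233 < 256 = 16² → obtuse
(1020,432,924): 432²+924² = 1040400 = 1020² → right
(102,102,114): 102²+102² = 20808 > 12996 = 114² → acute
(294,280,406): 280²+294² = 164836 = 406² → right
(84,91,35): 35²+84² = 8281 = 91² → right
(166,112,80): 80²+112² = 18944 < 27556 = 166² → obtuse
1 of the 6 is acute.

1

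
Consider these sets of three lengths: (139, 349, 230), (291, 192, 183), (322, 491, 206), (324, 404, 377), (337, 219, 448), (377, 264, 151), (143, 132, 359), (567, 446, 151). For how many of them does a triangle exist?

(139,230,349): 139+230 > 349 → valid
(183,192,291): 183+192 > 291 → valid
(206,322,491): 206+322 > 491 → valid
(324,377,404): 324+377 > 404 → valid
(219,337,448): 219+337 > 448 → valid
(151,264,377): 151+264 > 377 → valid
(132,143,359): 132+143 ≤ 359 → not valid
(151,446,567): 151+446 > 567 → valid
7 of the 8 triples form a triangle.

7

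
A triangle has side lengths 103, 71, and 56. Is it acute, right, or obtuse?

obtuse

Compare the square of the longest side to the sum of squares of the other two: 56² + 71² = 8177 < 10609 = 103².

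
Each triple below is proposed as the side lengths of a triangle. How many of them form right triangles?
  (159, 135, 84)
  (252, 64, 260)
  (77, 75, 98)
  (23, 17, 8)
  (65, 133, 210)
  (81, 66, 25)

2

(159,135,84): 84²+135² = 25281 = 159² → right
(252,64,260): 64²+252² = 67600 = 260² → right
(77,75,98): 75²+77² = 11554 > 9604 = 98² → acute
(23,17,8): 8²+17² = 353 < 529 = 23² → obtuse
(65,133,210): 65+133 ≤ 210, not a triangle
(81,66,25): 25²+66² = 4981 < 6561 = 81² → obtuse
2 of the 6 are right.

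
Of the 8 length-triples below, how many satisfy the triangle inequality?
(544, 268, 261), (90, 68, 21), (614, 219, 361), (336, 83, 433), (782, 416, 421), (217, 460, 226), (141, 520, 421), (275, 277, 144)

3

(261,268,544): 261+268 ≤ 544 → not valid
(21,68,90): 21+68 ≤ 90 → not valid
(219,361,614): 219+361 ≤ 614 → not valid
(83,336,433): 83+336 ≤ 433 → not valid
(416,421,782): 416+421 > 782 → valid
(217,226,460): 217+226 ≤ 460 → not valid
(141,421,520): 141+421 > 520 → valid
(144,275,277): 144+275 > 277 → valid
3 of the 8 triples form a triangle.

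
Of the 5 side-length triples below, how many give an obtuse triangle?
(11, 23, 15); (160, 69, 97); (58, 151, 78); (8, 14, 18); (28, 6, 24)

4

(11,23,15): 11²+15² = 346 < 529 = 23² → obtuse
(160,69,97): 69²+97² = 14170 < 25600 = 160² → obtuse
(58,151,78): 58+78 ≤ 151, not a triangle
(8,14,18): 8²+14² = 260 < 324 = 18² → obtuse
(28,6,24): 6²+24² = 612 < 784 = 28² → obtuse
4 of the 5 are obtuse.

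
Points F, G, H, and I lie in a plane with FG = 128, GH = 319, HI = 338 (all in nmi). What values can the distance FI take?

0 ≤ FI ≤ 785 nmi

The maximum is all hops collinear in one direction: 128 + 319 + 338 = 785.
The longest hop is 338; the others sum to 447. Since 338 ≤ 447, the path can fold back on itself completely, so the minimum distance is 0.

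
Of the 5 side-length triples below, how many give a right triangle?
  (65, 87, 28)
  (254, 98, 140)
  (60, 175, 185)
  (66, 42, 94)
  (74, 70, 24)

2

(65,87,28): 28²+65² = 5009 < 7569 = 87² → obtuse
(254,98,140): 98+140 ≤ 254, not a triangle
(60,175,185): 60²+175² = 34225 = 185² → right
(66,42,94): 42²+66² = 6120 < 8836 = 94² → obtuse
(74,70,24): 24²+70² = 5476 = 74² → right
2 of the 5 are right.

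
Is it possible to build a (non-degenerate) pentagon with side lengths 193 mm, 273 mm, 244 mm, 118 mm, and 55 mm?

Yes

A pentagon exists iff every side is shorter than the sum of the others — equivalently, the longest side is less than the sum of the rest.
Longest side 273 < 610 (sum of the remaining 4), so yes.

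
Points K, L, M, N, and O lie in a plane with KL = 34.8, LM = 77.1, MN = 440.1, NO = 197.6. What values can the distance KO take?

130.6 ≤ KO ≤ 749.6

The maximum is all hops collinear in one direction: 34.8 + 77.1 + 440.1 + 197.6 = 749.6.
The longest hop is 440.1; the others sum to 309.5. Folding the others back against it leaves at least 440.1 − 309.5 = 130.6.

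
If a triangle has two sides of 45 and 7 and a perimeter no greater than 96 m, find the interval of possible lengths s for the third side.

Triangle inequality alone gives 38 < s < 52.
The perimeter condition gives s ≤ 96 − 45 − 7 = 44.
Intersecting the two: 38 < s ≤ 44.

38 < s ≤ 44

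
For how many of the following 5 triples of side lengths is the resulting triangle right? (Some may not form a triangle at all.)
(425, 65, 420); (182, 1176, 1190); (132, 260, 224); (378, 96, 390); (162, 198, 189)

(425,65,420): 65²+420² = 180625 = 425² → right
(182,1176,1190): 182²+1176² = 1416100 = 1190² → right
(132,260,224): 132²+224² = 67600 = 260² → right
(378,96,390): 96²+378² = 152100 = 390² → right
(162,198,189): 162²+189² = 61965 > 39204 = 198² → acute
4 of the 5 are right.

4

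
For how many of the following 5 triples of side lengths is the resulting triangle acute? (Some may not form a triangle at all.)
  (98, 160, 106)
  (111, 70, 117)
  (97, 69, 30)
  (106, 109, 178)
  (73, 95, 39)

1

(98,160,106): 98²+106² = 20840 < 25600 = 160² → obtuse
(111,70,117): 70²+111² = 17221 > 13689 = 117² → acute
(97,69,30): 30²+69² = 5661 < 9409 = 97² → obtuse
(106,109,178): 106²+109² = 23117 < 31684 = 178² → obtuse
(73,95,39): 39²+73² = 6850 < 9025 = 95² → obtuse
1 of the 5 is acute.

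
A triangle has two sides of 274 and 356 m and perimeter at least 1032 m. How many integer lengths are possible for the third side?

Triangle inequality: 82 < x < 630. Perimeter ≥ 1032 gives x ≥ 1032 − 274 − 356 = 402.
So 402 ≤ x < 630; integers 402 through 629: 228 values.

228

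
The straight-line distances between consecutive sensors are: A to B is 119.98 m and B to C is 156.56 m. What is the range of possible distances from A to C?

36.58 ≤ AC ≤ 276.54 m

By the triangle inequality, |119.98 − 156.56| ≤ AC ≤ 119.98 + 156.56.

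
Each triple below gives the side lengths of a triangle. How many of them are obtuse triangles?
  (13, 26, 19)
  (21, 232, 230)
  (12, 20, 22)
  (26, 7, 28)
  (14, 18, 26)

(13,26,19): 13²+19² = 530 < 676 = 26² → obtuse
(21,232,230): 21²+230² = 53341 < 53824 = 232² → obtuse
(12,20,22): 12²+20² = 544 > 484 = 22² → acute
(26,7,28): 7²+26² = 725 < 784 = 28² → obtuse
(14,18,26): 14²+18² = 520 < 676 = 26² → obtuse
4 of the 5 are obtuse.

4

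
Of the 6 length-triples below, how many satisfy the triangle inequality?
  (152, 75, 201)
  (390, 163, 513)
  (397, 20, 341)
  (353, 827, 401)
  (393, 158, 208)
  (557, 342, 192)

(75,152,201): 75+152 > 201 → valid
(163,390,513): 163+390 > 513 → valid
(20,341,397): 20+341 ≤ 397 → not valid
(353,401,827): 353+401 ≤ 827 → not valid
(158,208,393): 158+208 ≤ 393 → not valid
(192,342,557): 192+342 ≤ 557 → not valid
2 of the 6 triples form a triangle.

2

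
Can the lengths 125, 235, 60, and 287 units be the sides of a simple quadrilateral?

Yes

A quadrilateral exists iff every side is shorter than the sum of the others — equivalently, the longest side is less than the sum of the rest.
Longest side 287 < 420 (sum of the remaining 3), so yes.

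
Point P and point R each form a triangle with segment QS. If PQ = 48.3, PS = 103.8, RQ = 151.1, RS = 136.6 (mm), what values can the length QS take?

From triangle PQS: |48.3 − 103.8| < QS < 48.3 + 103.8, i.e. 55.5 < QS < 152.1.
From triangle RQS: 14.5 < QS < 287.7.
Both must hold, so QS lies in the intersection.

55.5 < QS < 152.1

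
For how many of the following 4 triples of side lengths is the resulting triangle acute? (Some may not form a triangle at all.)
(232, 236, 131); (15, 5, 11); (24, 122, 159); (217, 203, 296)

(232,236,131): 131²+232² = 70985 > 55696 = 236² → acute
(15,5,11): 5²+11² = 146 < 225 = 15² → obtuse
(24,122,159): 24+122 ≤ 159, not a triangle
(217,203,296): 203²+217² = 88298 > 87616 = 296² → acute
2 of the 4 are acute.

2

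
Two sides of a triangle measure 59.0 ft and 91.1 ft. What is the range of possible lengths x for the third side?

32.1 < x < 150.1

By the triangle inequality, x must be less than 59.0 + 91.1 = 150.1 and greater than |59.0 − 91.1| = 32.1.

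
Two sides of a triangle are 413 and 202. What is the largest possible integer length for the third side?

614

The third side must be strictly less than 413 + 202 = 615.
The largest integer below 615 is 614.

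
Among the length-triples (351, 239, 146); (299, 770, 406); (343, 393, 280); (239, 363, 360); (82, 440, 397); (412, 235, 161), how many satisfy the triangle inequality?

(146,239,351): 146+239 > 351 → valid
(299,406,770): 299+406 ≤ 770 → not valid
(280,343,393): 280+343 > 393 → valid
(239,360,363): 239+360 > 363 → valid
(82,397,440): 82+397 > 440 → valid
(161,235,412): 161+235 ≤ 412 → not valid
4 of the 6 triples form a triangle.

4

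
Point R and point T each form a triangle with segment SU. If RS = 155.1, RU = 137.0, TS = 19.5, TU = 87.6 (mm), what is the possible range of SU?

From triangle RSU: |155.1 − 137.0| < SU < 155.1 + 137.0, i.e. 18.1 < SU < 292.1.
From triangle TSU: 68.1 < SU < 107.1.
Both must hold, so SU lies in the intersection.

68.1 < SU < 107.1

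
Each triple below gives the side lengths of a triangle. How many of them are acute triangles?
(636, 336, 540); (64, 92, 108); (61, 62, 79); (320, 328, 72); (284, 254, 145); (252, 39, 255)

(636,336,540): 336²+540² = 404496 = 636² → right
(64,92,108): 64²+92² = 12560 > 11664 = 108² → acute
(61,62,79): 61²+62² = 7565 > 6241 = 79² → acute
(320,328,72): 72²+320² = 107584 = 328² → right
(284,254,145): 145²+254² = 85541 > 80656 = 284² → acute
(252,39,255): 39²+252² = 65025 = 255² → right
3 of the 6 are acute.

3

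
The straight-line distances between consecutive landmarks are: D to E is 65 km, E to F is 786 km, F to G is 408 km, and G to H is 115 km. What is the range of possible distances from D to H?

The maximum is all hops collinear in one direction: 65 + 786 + 408 + 115 = 1374.
The longest hop is 786; the others sum to 588. Folding the others back against it leaves at least 786 − 588 = 198.

198 ≤ DH ≤ 1374 km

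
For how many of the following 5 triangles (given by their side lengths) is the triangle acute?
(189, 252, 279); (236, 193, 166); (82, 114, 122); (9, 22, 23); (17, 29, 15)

4

(189,252,279): 189²+252² = 99225 > 77841 = 279² → acute
(236,193,166): 166²+193² = 64805 > 55696 = 236² → acute
(82,114,122): 82²+114² = 19720 > 14884 = 122² → acute
(9,22,23): 9²+22² = 565 > 529 = 23² → acute
(17,29,15): 15²+17² = 514 < 841 = 29² → obtuse
4 of the 5 are acute.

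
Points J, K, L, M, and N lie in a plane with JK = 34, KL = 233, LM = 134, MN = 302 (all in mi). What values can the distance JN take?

0 ≤ JN ≤ 703 mi

The maximum is all hops collinear in one direction: 34 + 233 + 134 + 302 = 703.
The longest hop is 302; the others sum to 401. Since 302 ≤ 401, the path can fold back on itself completely, so the minimum distance is 0.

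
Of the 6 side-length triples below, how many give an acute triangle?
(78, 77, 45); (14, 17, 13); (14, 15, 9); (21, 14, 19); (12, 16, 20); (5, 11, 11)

5

(78,77,45): 45²+77² = 7954 > 6084 = 78² → acute
(14,17,13): 13²+14² = 365 > 289 = 17² → acute
(14,15,9): 9²+14² = 277 > 225 = 15² → acute
(21,14,19): 14²+19² = 557 > 441 = 21² → acute
(12,16,20): 12²+16² = 400 = 20² → right
(5,11,11): 5²+11² = 146 > 121 = 11² → acute
5 of the 6 are acute.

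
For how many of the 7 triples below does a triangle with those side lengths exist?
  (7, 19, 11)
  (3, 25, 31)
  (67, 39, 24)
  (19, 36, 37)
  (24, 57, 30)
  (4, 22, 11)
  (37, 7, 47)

1

(7,11,19): 7+11 ≤ 19 → not valid
(3,25,31): 3+25 ≤ 31 → not valid
(24,39,67): 24+39 ≤ 67 → not valid
(19,36,37): 19+36 > 37 → valid
(24,30,57): 24+30 ≤ 57 → not valid
(4,11,22): 4+11 ≤ 22 → not valid
(7,37,47): 7+37 ≤ 47 → not valid
1 of the 7 triples forms a triangle.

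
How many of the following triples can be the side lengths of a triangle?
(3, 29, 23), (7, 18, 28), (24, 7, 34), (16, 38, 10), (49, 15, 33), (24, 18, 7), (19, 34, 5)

1

(3,23,29): 3+23 ≤ 29 → not valid
(7,18,28): 7+18 ≤ 28 → not valid
(7,24,34): 7+24 ≤ 34 → not valid
(10,16,38): 10+16 ≤ 38 → not valid
(15,33,49): 15+33 ≤ 49 → not valid
(7,18,24): 7+18 > 24 → valid
(5,19,34): 5+19 ≤ 34 → not valid
1 of the 7 triples forms a triangle.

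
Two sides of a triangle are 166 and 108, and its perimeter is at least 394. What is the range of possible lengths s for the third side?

Triangle inequality alone gives 58 < s < 274.
The perimeter condition gives s ≥ 394 − 166 − 108 = 120.
Intersecting the two: 120 ≤ s < 274.

120 ≤ s < 274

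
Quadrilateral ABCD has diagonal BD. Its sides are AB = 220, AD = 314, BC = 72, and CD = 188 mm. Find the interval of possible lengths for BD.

116 < BD < 260

From triangle ABD: |220 − 314| < BD < 220 + 314, i.e. 94 < BD < 534.
From triangle CBD: 116 < BD < 260.
Both must hold, so BD lies in the intersection.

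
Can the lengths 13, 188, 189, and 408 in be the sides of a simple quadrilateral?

For a quadrilateral, each side must be shorter than the sum of the others.
Here the longest side is 408, but the remaining 3 sides sum to only 390.

No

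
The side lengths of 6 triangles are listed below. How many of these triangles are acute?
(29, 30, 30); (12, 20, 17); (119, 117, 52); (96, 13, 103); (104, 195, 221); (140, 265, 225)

(29,30,30): 29²+30² = 1741 > 900 = 30² → acute
(12,20,17): 12²+17² = 433 > 400 = 20² → acute
(119,117,52): 52²+117² = 16393 > 14161 = 119² → acute
(96,13,103): 13²+96² = 9385 < 10609 = 103² → obtuse
(104,195,221): 104²+195² = 48841 = 221² → right
(140,265,225): 140²+225² = 70225 = 265² → right
3 of the 6 are acute.

3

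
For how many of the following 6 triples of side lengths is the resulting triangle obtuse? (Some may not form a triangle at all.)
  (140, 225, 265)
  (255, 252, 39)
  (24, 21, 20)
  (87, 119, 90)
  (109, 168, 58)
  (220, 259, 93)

1

(140,225,265): 140²+225² = 70225 = 265² → right
(255,252,39): 39²+252² = 65025 = 255² → right
(24,21,20): 20²+21² = 841 > 576 = 24² → acute
(87,119,90): 87²+90² = 15669 > 14161 = 119² → acute
(109,168,58): 58+109 ≤ 168, not a triangle
(220,259,93): 93²+220² = 57049 < 67081 = 259² → obtuse
1 of the 6 is obtuse.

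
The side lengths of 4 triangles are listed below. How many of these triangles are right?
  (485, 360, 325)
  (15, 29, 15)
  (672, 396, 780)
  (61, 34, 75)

(485,360,325): 325²+360² = 235225 = 485² → right
(15,29,15): 15²+15² = 450 < 841 = 29² → obtuse
(672,396,780): 396²+672² = 608400 = 780² → right
(61,34,75): 34²+61² = 4877 < 5625 = 75² → obtuse
2 of the 4 are right.

2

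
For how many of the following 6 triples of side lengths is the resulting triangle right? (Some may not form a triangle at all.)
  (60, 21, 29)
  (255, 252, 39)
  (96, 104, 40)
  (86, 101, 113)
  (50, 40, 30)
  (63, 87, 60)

(60,21,29): 21+29 ≤ 60, not a triangle
(255,252,39): 39²+252² = 65025 = 255² → right
(96,104,40): 40²+96² = 10816 = 104² → right
(86,101,113): 86²+101² = 17597 > 12769 = 113² → acute
(50,40,30): 30²+40² = 2500 = 50² → right
(63,87,60): 60²+63² = 7569 = 87² → right
4 of the 6 are right.

4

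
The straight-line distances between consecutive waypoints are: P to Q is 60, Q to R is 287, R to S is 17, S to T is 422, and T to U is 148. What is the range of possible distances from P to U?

0 ≤ PU ≤ 934

The maximum is all hops collinear in one direction: 60 + 287 + 17 + 422 + 148 = 934.
The longest hop is 422; the others sum to 512. Since 422 ≤ 512, the path can fold back on itself completely, so the minimum distance is 0.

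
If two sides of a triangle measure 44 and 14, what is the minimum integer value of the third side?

The third side must be strictly greater than |44 − 14| = 30.
The smallest integer above 30 is 31.

31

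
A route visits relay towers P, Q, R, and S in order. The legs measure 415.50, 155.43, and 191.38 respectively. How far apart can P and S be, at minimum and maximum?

The maximum is all hops collinear in one direction: 415.50 + 155.43 + 191.38 = 762.31.
The longest hop is 415.50; the others sum to 346.81. Folding the others back against it leaves at least 415.50 − 346.81 = 68.69.

68.69 ≤ PS ≤ 762.31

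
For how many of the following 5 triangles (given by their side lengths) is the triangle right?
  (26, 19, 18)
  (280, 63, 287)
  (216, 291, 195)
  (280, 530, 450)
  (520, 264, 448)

4

(26,19,18): 18²+19² = 685 > 676 = 26² → acute
(280,63,287): 63²+280² = 82369 = 287² → right
(216,291,195): 195²+216² = 84681 = 291² → right
(280,530,450): 280²+450² = 280900 = 530² → right
(520,264,448): 264²+448² = 270400 = 520² → right
4 of the 5 are right.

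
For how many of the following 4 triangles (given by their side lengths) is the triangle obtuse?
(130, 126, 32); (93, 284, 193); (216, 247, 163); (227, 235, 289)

1

(130,126,32): 32²+126² = 16900 = 130² → right
(93,284,193): 93²+193² = 45898 < 80656 = 284² → obtuse
(216,247,163): 163²+216² = 73225 > 61009 = 247² → acute
(227,235,289): 227²+235² = 106754 > 83521 = 289² → acute
1 of the 4 is obtuse.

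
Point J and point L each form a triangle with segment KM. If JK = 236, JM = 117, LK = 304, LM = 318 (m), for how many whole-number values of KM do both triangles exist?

233

From triangle JKM: 119 < KM < 353.
From triangle LKM: 14 < KM < 622.
Intersection: 119 < KM < 353, so integers 120 through 352: 233 values.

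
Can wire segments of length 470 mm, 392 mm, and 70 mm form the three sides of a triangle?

The longest side is 470, but the other two sum to only 462.
462 < 470, so the triangle inequality fails.

No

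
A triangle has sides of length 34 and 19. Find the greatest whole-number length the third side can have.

The third side must be strictly less than 34 + 19 = 53.
The largest integer below 53 is 52.

52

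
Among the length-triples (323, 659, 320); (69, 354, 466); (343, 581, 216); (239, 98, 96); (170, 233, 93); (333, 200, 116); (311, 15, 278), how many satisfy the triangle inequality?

(320,323,659): 320+323 ≤ 659 → not valid
(69,354,466): 69+354 ≤ 466 → not valid
(216,343,581): 216+343 ≤ 581 → not valid
(96,98,239): 96+98 ≤ 239 → not valid
(93,170,233): 93+170 > 233 → valid
(116,200,333): 116+200 ≤ 333 → not valid
(15,278,311): 15+278 ≤ 311 → not valid
1 of the 7 triples forms a triangle.

1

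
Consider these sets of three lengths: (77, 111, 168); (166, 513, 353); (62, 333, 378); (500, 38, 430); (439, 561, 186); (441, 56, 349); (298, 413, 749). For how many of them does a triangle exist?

4

(77,111,168): 77+111 > 168 → valid
(166,353,513): 166+353 > 513 → valid
(62,333,378): 62+333 > 378 → valid
(38,430,500): 38+430 ≤ 500 → not valid
(186,439,561): 186+439 > 561 → valid
(56,349,441): 56+349 ≤ 441 → not valid
(298,413,749): 298+413 ≤ 749 → not valid
4 of the 7 triples form a triangle.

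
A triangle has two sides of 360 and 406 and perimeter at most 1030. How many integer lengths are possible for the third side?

218

Triangle inequality: 46 < x < 766. Perimeter ≤ 1030 gives x ≤ 1030 − 360 − 406 = 264.
So 46 < x ≤ 264; integers 47 through 264: 218 values.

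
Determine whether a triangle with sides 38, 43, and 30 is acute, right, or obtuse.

acute

Compare the square of the longest side to the sum of squares of the other two: 30² + 38² = 2344 > 1849 = 43².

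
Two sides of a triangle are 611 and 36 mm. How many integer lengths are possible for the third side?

The third side lies in the open interval (575, 647).
Integers from 576 to 646 inclusive: 646 − 576 + 1 = 71.

71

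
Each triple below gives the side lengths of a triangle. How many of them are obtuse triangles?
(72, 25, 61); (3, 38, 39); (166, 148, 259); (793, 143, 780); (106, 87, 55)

(72,25,61): 25²+61² = 4346 < 5184 = 72² → obtuse
(3,38,39): 3²+38² = 1453 < 1521 = 39² → obtuse
(166,148,259): 148²+166² = 49460 < 67081 = 259² → obtuse
(793,143,780): 143²+780² = 628849 = 793² → right
(106,87,55): 55²+87² = 10594 < 11236 = 106² → obtuse
4 of the 5 are obtuse.

4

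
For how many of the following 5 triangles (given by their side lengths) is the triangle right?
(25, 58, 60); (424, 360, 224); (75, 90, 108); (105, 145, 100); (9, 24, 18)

2

(25,58,60): 25²+58² = 3989 > 3600 = 60² → acute
(424,360,224): 224²+360² = 179776 = 424² → right
(75,90,108): 75²+90² = 13725 > 11664 = 108² → acute
(105,145,100): 100²+105² = 21025 = 145² → right
(9,24,18): 9²+18² = 405 < 576 = 24² → obtuse
2 of the 5 are right.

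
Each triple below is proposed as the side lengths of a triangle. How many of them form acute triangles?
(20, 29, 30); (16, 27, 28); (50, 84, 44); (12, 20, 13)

(20,29,30): 20²+29² = 1241 > 900 = 30² → acute
(16,27,28): 16²+27² = 985 > 784 = 28² → acute
(50,84,44): 44²+50² = 4436 < 7056 = 84² → obtuse
(12,20,13): 12²+13² = 313 < 400 = 20² → obtuse
2 of the 4 are acute.

2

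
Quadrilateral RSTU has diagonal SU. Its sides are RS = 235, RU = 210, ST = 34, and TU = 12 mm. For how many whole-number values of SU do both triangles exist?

From triangle RSU: 25 < SU < 445.
From triangle TSU: 22 < SU < 46.
Intersection: 25 < SU < 46, so integers 26 through 45: 20 values.

20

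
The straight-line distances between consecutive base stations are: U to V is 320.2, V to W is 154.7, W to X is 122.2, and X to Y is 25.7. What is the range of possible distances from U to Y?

The maximum is all hops collinear in one direction: 320.2 + 154.7 + 122.2 + 25.7 = 622.8.
The longest hop is 320.2; the others sum to 302.6. Folding the others back against it leaves at least 320.2 − 302.6 = 17.6.

17.6 ≤ UY ≤ 622.8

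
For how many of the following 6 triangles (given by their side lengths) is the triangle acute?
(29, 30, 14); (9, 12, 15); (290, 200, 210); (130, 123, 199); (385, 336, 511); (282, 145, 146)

(29,30,14): 14²+29² = 1037 > 900 = 30² → acute
(9,12,15): 9²+12² = 225 = 15² → right
(290,200,210): 200²+210² = 84100 = 290² → right
(130,123,199): 123²+130² = 32029 < 39601 = 199² → obtuse
(385,336,511): 336²+385² = 261121 = 511² → right
(282,145,146): 145²+146² = 42341 < 79524 = 282² → obtuse
1 of the 6 is acute.

1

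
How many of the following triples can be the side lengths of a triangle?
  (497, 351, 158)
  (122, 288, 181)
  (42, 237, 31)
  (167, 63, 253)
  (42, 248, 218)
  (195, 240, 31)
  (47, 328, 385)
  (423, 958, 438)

3

(158,351,497): 158+351 > 497 → valid
(122,181,288): 122+181 > 288 → valid
(31,42,237): 31+42 ≤ 237 → not valid
(63,167,253): 63+167 ≤ 253 → not valid
(42,218,248): 42+218 > 248 → valid
(31,195,240): 31+195 ≤ 240 → not valid
(47,328,385): 47+328 ≤ 385 → not valid
(423,438,958): 423+438 ≤ 958 → not valid
3 of the 8 triples form a triangle.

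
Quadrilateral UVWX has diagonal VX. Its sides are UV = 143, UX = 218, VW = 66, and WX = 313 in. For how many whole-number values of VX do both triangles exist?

113

From triangle UVX: 75 < VX < 361.
From triangle WVX: 247 < VX < 379.
Intersection: 247 < VX < 361, so integers 248 through 360: 113 values.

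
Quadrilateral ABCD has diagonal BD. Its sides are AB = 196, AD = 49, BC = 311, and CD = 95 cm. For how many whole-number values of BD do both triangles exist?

From triangle ABD: 147 < BD < 245.
From triangle CBD: 216 < BD < 406.
Intersection: 216 < BD < 245, so integers 217 through 244: 28 values.

28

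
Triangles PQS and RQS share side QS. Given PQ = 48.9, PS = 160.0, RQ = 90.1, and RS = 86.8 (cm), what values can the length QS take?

From triangle PQS: |48.9 − 160.0| < QS < 48.9 + 160.0, i.e. 111.1 < QS < 208.9.
From triangle RQS: 3.3 < QS < 176.9.
Both must hold, so QS lies in the intersection.

111.1 < QS < 176.9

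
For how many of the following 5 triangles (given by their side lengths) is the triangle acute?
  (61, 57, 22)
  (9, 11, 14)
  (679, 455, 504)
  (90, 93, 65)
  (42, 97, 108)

3

(61,57,22): 22²+57² = 3733 > 3721 = 61² → acute
(9,11,14): 9²+11² = 202 > 196 = 14² → acute
(679,455,504): 455²+504² = 461041 = 679² → right
(90,93,65): 65²+90² = 12325 > 8649 = 93² → acute
(42,97,108): 42²+97² = 11173 < 11664 = 108² → obtuse
3 of the 5 are acute.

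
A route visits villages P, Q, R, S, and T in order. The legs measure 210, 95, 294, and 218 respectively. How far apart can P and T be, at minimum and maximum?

The maximum is all hops collinear in one direction: 210 + 95 + 294 + 218 = 817.
The longest hop is 294; the others sum to 523. Since 294 ≤ 523, the path can fold back on itself completely, so the minimum distance is 0.

0 ≤ PT ≤ 817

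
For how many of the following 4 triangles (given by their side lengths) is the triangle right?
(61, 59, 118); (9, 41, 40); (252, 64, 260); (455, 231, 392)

(61,59,118): 59²+61² = 7202 < 13924 = 118² → obtuse
(9,41,40): 9²+40² = 1681 = 41² → right
(252,64,260): 64²+252² = 67600 = 260² → right
(455,231,392): 231²+392² = 207025 = 455² → right
3 of the 4 are right.

3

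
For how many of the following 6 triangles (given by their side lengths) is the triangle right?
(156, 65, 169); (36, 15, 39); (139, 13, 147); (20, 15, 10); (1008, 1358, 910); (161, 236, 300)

3

(156,65,169): 65²+156² = 28561 = 169² → right
(36,15,39): 15²+36² = 1521 = 39² → right
(139,13,147): 13²+139² = 19490 < 21609 = 147² → obtuse
(20,15,10): 10²+15² = 325 < 400 = 20² → obtuse
(1008,1358,910): 910²+1008² = 1844164 = 1358² → right
(161,236,300): 161²+236² = 81617 < 90000 = 300² → obtuse
3 of the 6 are right.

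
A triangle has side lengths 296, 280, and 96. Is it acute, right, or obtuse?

Compare the square of the longest side to the sum of squares of the other two: 96² + 280² = 87616 = 296².

right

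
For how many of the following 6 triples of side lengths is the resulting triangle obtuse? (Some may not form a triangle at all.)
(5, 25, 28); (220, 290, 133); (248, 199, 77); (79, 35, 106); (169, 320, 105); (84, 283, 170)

4

(5,25,28): 5²+25² = 650 < 784 = 28² → obtuse
(220,290,133): 133²+220² = 66089 < 84100 = 290² → obtuse
(248,199,77): 77²+199² = 45530 < 61504 = 248² → obtuse
(79,35,106): 35²+79² = 7466 < 11236 = 106² → obtuse
(169,320,105): 105+169 ≤ 320, not a triangle
(84,283,170): 84+170 ≤ 283, not a triangle
4 of the 6 are obtuse.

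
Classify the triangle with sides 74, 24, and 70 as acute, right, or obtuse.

Compare the square of the longest side to the sum of squares of the other two: 24² + 70² = 5476 = 74².

right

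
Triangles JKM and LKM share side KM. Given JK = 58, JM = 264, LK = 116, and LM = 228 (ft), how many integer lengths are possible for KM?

115

From triangle JKM: 206 < KM < 322.
From triangle LKM: 112 < KM < 344.
Intersection: 206 < KM < 322, so integers 207 through 321: 115 values.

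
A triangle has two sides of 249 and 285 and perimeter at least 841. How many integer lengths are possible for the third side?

Triangle inequality: 36 < x < 534. Perimeter ≥ 841 gives x ≥ 841 − 249 − 285 = 307.
So 307 ≤ x < 534; integers 307 through 533: 227 values.

227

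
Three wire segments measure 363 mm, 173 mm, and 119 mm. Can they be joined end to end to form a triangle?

No

The longest side is 363, but the other two sum to only 292.
292 < 363, so the triangle inequality fails.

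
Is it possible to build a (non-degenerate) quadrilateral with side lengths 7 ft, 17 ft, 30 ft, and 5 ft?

For a quadrilateral, each side must be shorter than the sum of the others.
Here the longest side is 30, but the remaining 3 sides sum to only 29.

No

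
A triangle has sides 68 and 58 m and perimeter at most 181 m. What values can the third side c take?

Triangle inequality alone gives 10 < c < 126.
The perimeter condition gives c ≤ 181 − 68 − 58 = 55.
Intersecting the two: 10 < c ≤ 55.

10 < c ≤ 55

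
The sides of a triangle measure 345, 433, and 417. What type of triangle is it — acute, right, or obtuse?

acute

Compare the square of the longest side to the sum of squares of the other two: 345² + 417² = 292914 > 187489 = 433².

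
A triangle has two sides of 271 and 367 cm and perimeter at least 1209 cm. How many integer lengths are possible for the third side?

67

Triangle inequality: 96 < x < 638. Perimeter ≥ 1209 gives x ≥ 1209 − 271 − 367 = 571.
So 571 ≤ x < 638; integers 571 through 637: 67 values.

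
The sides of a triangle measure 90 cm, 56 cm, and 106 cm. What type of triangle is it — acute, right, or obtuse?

right

Compare the square of the longest side to the sum of squares of the other two: 56² + 90² = 11236 = 106².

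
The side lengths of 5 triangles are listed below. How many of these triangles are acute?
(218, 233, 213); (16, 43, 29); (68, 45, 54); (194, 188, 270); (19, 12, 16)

(218,233,213): 213²+218² = 92893 > 54289 = 233² → acute
(16,43,29): 16²+29² = 1097 < 1849 = 43² → obtuse
(68,45,54): 45²+54² = 4941 > 4624 = 68² → acute
(194,188,270): 188²+194² = 72980 > 72900 = 270² → acute
(19,12,16): 12²+16² = 400 > 361 = 19² → acute
4 of the 5 are acute.

4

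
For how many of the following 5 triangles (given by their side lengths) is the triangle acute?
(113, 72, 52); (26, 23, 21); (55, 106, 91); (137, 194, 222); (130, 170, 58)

3

(113,72,52): 52²+72² = 7888 < 12769 = 113² → obtuse
(26,23,21): 21²+23² = 970 > 676 = 26² → acute
(55,106,91): 55²+91² = 11306 > 11236 = 106² → acute
(137,194,222): 137²+194² = 56405 > 49284 = 222² → acute
(130,170,58): 58²+130² = 20264 < 28900 = 170² → obtuse
3 of the 5 are acute.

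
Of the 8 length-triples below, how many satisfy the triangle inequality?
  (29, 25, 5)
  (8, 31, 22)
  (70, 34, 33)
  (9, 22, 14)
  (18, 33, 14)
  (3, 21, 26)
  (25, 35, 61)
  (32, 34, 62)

(5,25,29): 5+25 > 29 → valid
(8,22,31): 8+22 ≤ 31 → not valid
(33,34,70): 33+34 ≤ 70 → not valid
(9,14,22): 9+14 > 22 → valid
(14,18,33): 14+18 ≤ 33 → not valid
(3,21,26): 3+21 ≤ 26 → not valid
(25,35,61): 25+35 ≤ 61 → not valid
(32,34,62): 32+34 > 62 → valid
3 of the 8 triples form a triangle.

3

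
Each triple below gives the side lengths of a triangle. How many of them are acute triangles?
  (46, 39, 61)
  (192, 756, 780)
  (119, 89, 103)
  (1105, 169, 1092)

1

(46,39,61): 39²+46² = 3637 < 3721 = 61² → obtuse
(192,756,780): 192²+756² = 608400 = 780² → right
(119,89,103): 89²+103² = 18530 > 14161 = 119² → acute
(1105,169,1092): 169²+1092² = 1221025 = 1105² → right
1 of the 4 is acute.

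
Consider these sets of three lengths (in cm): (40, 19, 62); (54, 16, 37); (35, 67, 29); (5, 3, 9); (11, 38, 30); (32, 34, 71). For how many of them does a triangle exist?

1

(19,40,62): 19+40 ≤ 62 → not valid
(16,37,54): 16+37 ≤ 54 → not valid
(29,35,67): 29+35 ≤ 67 → not valid
(3,5,9): 3+5 ≤ 9 → not valid
(11,30,38): 11+30 > 38 → valid
(32,34,71): 32+34 ≤ 71 → not valid
1 of the 6 triples forms a triangle.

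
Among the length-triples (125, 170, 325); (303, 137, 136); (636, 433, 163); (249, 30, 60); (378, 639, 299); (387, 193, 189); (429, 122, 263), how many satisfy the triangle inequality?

1

(125,170,325): 125+170 ≤ 325 → not valid
(136,137,303): 136+137 ≤ 303 → not valid
(163,433,636): 163+433 ≤ 636 → not valid
(30,60,249): 30+60 ≤ 249 → not valid
(299,378,639): 299+378 > 639 → valid
(189,193,387): 189+193 ≤ 387 → not valid
(122,263,429): 122+263 ≤ 429 → not valid
1 of the 7 triples forms a triangle.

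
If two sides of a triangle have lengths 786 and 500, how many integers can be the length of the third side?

999

The third side lies in the open interval (286, 1286).
Integers from 287 to 1285 inclusive: 1285 − 287 + 1 = 999.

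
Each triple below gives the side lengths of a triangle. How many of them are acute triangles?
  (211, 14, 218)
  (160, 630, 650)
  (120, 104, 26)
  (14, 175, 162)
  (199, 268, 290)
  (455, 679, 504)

1

(211,14,218): 14²+211² = 44717 < 47524 = 218² → obtuse
(160,630,650): 160²+630² = 422500 = 650² → right
(120,104,26): 26²+104² = 11492 < 14400 = 120² → obtuse
(14,175,162): 14²+162² = 26440 < 30625 = 175² → obtuse
(199,268,290): 199²+268² = 111425 > 84100 = 290² → acute
(455,679,504): 455²+504² = 461041 = 679² → right
1 of the 6 is acute.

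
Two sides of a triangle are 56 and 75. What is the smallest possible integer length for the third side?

The third side must be strictly greater than |56 − 75| = 19.
The smallest integer above 19 is 20.

20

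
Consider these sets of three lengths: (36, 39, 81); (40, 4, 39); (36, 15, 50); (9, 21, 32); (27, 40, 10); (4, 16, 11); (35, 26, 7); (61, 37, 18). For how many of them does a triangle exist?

(36,39,81): 36+39 ≤ 81 → not valid
(4,39,40): 4+39 > 40 → valid
(15,36,50): 15+36 > 50 → valid
(9,21,32): 9+21 ≤ 32 → not valid
(10,27,40): 10+27 ≤ 40 → not valid
(4,11,16): 4+11 ≤ 16 → not valid
(7,26,35): 7+26 ≤ 35 → not valid
(18,37,61): 18+37 ≤ 61 → not valid
2 of the 8 triples form a triangle.

2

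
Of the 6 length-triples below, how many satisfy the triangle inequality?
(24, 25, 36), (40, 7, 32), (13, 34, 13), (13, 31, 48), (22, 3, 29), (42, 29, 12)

(24,25,36): 24+25 > 36 → valid
(7,32,40): 7+32 ≤ 40 → not valid
(13,13,34): 13+13 ≤ 34 → not valid
(13,31,48): 13+31 ≤ 48 → not valid
(3,22,29): 3+22 ≤ 29 → not valid
(12,29,42): 12+29 ≤ 42 → not valid
1 of the 6 triples forms a triangle.

1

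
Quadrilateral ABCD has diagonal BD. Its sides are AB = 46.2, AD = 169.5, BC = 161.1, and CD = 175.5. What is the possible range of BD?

From triangle ABD: |46.2 − 169.5| < BD < 46.2 + 169.5, i.e. 123.3 < BD < 215.7.
From triangle CBD: 14.4 < BD < 336.6.
Both must hold, so BD lies in the intersection.

123.3 < BD < 215.7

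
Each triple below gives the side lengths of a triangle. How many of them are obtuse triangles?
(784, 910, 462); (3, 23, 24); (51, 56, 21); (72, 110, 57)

(784,910,462): 462²+784² = 828100 = 910² → right
(3,23,24): 3²+23² = 538 < 576 = 24² → obtuse
(51,56,21): 21²+51² = 3042 < 3136 = 56² → obtuse
(72,110,57): 57²+72² = 8433 < 12100 = 110² → obtuse
3 of the 4 are obtuse.

3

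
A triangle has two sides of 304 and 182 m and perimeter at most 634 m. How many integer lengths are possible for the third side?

Triangle inequality: 122 < x < 486. Perimeter ≤ 634 gives x ≤ 634 − 304 − 182 = 148.
So 122 < x ≤ 148; integers 123 through 148: 26 values.

26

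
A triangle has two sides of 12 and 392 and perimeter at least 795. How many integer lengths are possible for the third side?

Triangle inequality: 380 < x < 404. Perimeter ≥ 795 gives x ≥ 795 − 12 − 392 = 391.
So 391 ≤ x < 404; integers 391 through 403: 13 values.

13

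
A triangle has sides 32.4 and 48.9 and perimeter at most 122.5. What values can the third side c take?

Triangle inequality alone gives 16.5 < c < 81.3.
The perimeter condition gives c ≤ 122.5 − 32.4 − 48.9 = 41.2.
Intersecting the two: 16.5 < c ≤ 41.2.

16.5 < c ≤ 41.2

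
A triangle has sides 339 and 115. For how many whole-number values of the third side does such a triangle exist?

229

The third side lies in the open interval (224, 454).
Integers from 225 to 453 inclusive: 453 − 225 + 1 = 229.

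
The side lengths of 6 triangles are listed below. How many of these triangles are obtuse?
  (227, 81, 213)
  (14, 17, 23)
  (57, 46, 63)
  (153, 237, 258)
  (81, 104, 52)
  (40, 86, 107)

(227,81,213): 81²+213² = 51930 > 51529 = 227² → acute
(14,17,23): 14²+17² = 485 < 529 = 23² → obtuse
(57,46,63): 46²+57² = 5365 > 3969 = 63² → acute
(153,237,258): 153²+237² = 79578 > 66564 = 258² → acute
(81,104,52): 52²+81² = 9265 < 10816 = 104² → obtuse
(40,86,107): 40²+86² = 8996 < 11449 = 107² → obtuse
3 of the 6 are obtuse.

3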